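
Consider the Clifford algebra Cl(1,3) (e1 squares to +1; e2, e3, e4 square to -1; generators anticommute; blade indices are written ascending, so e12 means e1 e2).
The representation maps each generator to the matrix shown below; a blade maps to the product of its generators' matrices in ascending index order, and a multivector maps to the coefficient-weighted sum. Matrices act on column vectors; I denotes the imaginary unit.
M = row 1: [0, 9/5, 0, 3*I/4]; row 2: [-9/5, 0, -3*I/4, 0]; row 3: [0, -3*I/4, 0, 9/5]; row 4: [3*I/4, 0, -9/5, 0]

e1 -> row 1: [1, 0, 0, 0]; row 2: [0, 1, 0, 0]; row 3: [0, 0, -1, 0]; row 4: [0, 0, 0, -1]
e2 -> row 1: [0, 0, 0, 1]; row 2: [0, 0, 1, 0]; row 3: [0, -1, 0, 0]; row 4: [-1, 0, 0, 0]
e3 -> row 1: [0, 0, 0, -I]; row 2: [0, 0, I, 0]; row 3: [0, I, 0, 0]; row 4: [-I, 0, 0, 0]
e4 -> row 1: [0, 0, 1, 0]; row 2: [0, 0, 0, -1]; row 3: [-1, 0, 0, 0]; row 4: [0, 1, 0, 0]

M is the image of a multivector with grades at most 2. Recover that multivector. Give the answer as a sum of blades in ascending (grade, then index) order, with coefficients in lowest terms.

Method: the blade images are trace-orthogonal — tr(rho(e_A) rho(e_B)^-1) = 4 if A = B and 0 otherwise — and rho(e_A)^-1 = (e_A)^2 * rho(e_A) with (e_A)^2 = +1 or -1, so the coefficient of e_A in the preimage is (e_A)^2 * tr(M rho(e_A))/4.
Nonzero projections over blades of grade <= 2: e3: (e3)^2 = -1, tr(M rho(e3)) = 3, coefficient -3/4; e24: (e24)^2 = -1, tr(M rho(e24)) = -36/5, coefficient 9/5. Every other blade of grade <= 2 projects to 0.
Answer: -3/4*e3 + 9/5*e24


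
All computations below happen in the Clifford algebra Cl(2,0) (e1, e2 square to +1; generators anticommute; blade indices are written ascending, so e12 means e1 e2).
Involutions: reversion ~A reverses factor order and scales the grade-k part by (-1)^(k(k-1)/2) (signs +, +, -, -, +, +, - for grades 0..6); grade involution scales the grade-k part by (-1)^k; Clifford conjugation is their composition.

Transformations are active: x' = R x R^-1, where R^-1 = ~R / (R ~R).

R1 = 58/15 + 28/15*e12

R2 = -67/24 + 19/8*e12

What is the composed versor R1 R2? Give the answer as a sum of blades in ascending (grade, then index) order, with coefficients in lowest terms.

Distribute over the terms of R1 (each basis-blade product reordered to ascending indices, repeated generators contracted through their squares):
(58/15) R2 = -1943/180 + 551/60*e12
(28/15*e12) R2 = -133/30 - 469/90*e12
Summing the partial products and collecting blades:
Answer: -2741/180 + 143/36*e12


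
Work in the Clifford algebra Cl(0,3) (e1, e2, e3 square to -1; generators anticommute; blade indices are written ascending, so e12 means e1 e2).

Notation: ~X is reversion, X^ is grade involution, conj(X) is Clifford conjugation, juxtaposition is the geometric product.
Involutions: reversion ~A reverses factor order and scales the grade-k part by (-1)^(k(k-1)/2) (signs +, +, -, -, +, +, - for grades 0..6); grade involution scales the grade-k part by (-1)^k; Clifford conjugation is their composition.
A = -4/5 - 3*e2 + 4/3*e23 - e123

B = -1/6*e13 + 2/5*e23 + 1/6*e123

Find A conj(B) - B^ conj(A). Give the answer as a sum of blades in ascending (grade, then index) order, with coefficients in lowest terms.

first term: 11/30 - 28/45*e1 - 1/6*e2 - 6/5*e3 - 2/9*e12 - 19/30*e13 + 8/25*e23 + 11/30*e123
second term: 7/10 + 8/45*e1 + 1/6*e2 + 6/5*e3 + 2/9*e12 - 11/30*e13 - 8/25*e23 + 19/30*e123
Answer: -1/3 - 4/5*e1 - 1/3*e2 - 12/5*e3 - 4/9*e12 - 4/15*e13 + 16/25*e23 - 4/15*e123


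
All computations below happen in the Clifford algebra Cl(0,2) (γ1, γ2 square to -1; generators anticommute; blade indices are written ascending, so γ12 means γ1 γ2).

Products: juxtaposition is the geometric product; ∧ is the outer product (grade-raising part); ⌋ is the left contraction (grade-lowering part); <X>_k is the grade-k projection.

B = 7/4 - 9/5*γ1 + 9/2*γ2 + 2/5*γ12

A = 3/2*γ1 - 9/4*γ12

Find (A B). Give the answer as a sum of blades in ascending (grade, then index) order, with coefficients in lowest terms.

step 1: 18/5 + 51/4*γ1 + 69/20*γ2 + 45/16*γ12
Answer: 18/5 + 51/4*γ1 + 69/20*γ2 + 45/16*γ12


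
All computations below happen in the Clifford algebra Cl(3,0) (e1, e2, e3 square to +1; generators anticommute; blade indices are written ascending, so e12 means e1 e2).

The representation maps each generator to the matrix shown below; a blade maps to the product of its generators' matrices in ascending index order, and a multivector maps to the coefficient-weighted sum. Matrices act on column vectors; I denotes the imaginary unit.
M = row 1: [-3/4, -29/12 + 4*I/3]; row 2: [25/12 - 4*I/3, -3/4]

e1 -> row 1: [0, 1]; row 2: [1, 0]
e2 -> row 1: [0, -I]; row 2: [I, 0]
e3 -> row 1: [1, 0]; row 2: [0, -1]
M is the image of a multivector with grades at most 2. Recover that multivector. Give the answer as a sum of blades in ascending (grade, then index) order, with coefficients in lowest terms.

Method: 1, rho(e1), rho(e2), rho(e3) form a trace-orthogonal basis of the 2x2 complex matrices (tr(X Y) = 2 if X = Y, else 0), so M = m0*1 + m1*rho(e1) + m2*rho(e2) + m3*rho(e3) with m0 = tr(M)/2 = -3/4, m1 = tr(M rho(e1))/2 = -1/6, m2 = tr(M rho(e2))/2 = -4/3 - 9*I/4, m3 = tr(M rho(e3))/2 = 0.
Multiplying table entries, the bivector images are rho(e12) = I*rho(e3), rho(e13) = -I*rho(e2), rho(e23) = I*rho(e1); with real blade coefficients the real parts of m0..m3 are the coefficients of 1, e1, e2, e3 and the imaginary parts give the bivectors (e23: Im m1, e13: -Im m2, e12: Im m3).
Answer: -3/4 - 1/6*e1 - 4/3*e2 + 9/4*e13


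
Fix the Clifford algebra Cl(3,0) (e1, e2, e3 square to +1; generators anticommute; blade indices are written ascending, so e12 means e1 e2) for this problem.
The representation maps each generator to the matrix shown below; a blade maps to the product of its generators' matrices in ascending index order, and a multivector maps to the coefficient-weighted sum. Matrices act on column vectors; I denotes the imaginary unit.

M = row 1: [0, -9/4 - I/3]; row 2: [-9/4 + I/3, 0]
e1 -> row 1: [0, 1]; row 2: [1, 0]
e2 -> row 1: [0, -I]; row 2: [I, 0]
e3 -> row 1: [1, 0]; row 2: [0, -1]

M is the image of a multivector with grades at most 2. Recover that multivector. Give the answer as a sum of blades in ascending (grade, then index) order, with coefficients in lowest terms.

Method: 1, rho(e1), rho(e2), rho(e3) form a trace-orthogonal basis of the 2x2 complex matrices (tr(X Y) = 2 if X = Y, else 0), so M = m0*1 + m1*rho(e1) + m2*rho(e2) + m3*rho(e3) with m0 = tr(M)/2 = 0, m1 = tr(M rho(e1))/2 = -9/4, m2 = tr(M rho(e2))/2 = 1/3, m3 = tr(M rho(e3))/2 = 0.
Multiplying table entries, the bivector images are rho(e12) = I*rho(e3), rho(e13) = -I*rho(e2), rho(e23) = I*rho(e1); with real blade coefficients the real parts of m0..m3 are the coefficients of 1, e1, e2, e3 and the imaginary parts give the bivectors (e23: Im m1, e13: -Im m2, e12: Im m3).
Answer: -9/4*e1 + 1/3*e2


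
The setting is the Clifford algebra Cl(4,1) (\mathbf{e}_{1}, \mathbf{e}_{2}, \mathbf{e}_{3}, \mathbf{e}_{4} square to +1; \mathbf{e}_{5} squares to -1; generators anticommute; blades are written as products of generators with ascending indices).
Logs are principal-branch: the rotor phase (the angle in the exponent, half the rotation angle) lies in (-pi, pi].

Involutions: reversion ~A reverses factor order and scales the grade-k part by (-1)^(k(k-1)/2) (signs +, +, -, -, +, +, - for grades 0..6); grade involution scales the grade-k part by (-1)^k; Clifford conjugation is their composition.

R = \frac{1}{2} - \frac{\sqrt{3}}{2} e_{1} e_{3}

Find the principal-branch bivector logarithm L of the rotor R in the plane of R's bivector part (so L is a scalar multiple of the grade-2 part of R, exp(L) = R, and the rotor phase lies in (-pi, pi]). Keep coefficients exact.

The scalar part of R is \frac{1}{2}, which pins the rotor phase on the principal branch; dividing the bivector part by the sine of that phase recovers the unit plane, and L is the phase times that plane.
Concretely: cos(phase) = \frac{1}{2} gives phase = ±\frac{\pi}{3}, and since phase/sin(phase) is even the sign is immaterial: L = (phase/sin(phase)) * <R>_2 = (\frac{2 \sqrt{3} \pi}{9}) * <R>_2.
Answer: - \frac{\pi}{3} e_{1} e_{3}


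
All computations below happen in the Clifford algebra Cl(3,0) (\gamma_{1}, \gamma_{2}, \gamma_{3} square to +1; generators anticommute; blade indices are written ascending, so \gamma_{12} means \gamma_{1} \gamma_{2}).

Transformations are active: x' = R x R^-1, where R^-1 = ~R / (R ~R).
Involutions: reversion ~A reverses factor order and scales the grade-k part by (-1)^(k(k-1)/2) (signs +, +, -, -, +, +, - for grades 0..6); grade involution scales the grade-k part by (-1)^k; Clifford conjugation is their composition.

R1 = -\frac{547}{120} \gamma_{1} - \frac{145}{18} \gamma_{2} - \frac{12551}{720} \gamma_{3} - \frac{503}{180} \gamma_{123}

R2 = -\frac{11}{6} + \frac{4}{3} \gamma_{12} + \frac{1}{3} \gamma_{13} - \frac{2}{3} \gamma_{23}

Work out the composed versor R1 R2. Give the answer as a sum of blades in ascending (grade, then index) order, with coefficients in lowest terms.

Distribute over the terms of R1 (each basis-blade product reordered to ascending indices, repeated generators contracted through their squares):
(-\frac{547}{120} \gamma_{1}) R2 = \frac{6017}{720} \gamma_{1} - \frac{547}{90} \gamma_{2} - \frac{547}{360} \gamma_{3} + \frac{547}{180} \gamma_{123}
(-\frac{145}{18} \gamma_{2}) R2 = \frac{290}{27} \gamma_{1} + \frac{1595}{108} \gamma_{2} + \frac{145}{27} \gamma_{3} + \frac{145}{54} \gamma_{123}
(-\frac{12551}{720} \gamma_{3}) R2 = \frac{12551}{2160} \gamma_{1} - \frac{12551}{1080} \gamma_{2} + \frac{138061}{4320} \gamma_{3} - \frac{12551}{540} \gamma_{123}
(-\frac{503}{180} \gamma_{123}) R2 = -\frac{503}{270} \gamma_{1} - \frac{503}{540} \gamma_{2} + \frac{503}{135} \gamma_{3} + \frac{5533}{1080} \gamma_{123}
Summing the partial products and collecting blades:
Answer: \frac{24889}{1080} \gamma_{1} - \frac{4171}{1080} \gamma_{2} + \frac{18977}{480} \gamma_{3} - \frac{13387}{1080} \gamma_{123}


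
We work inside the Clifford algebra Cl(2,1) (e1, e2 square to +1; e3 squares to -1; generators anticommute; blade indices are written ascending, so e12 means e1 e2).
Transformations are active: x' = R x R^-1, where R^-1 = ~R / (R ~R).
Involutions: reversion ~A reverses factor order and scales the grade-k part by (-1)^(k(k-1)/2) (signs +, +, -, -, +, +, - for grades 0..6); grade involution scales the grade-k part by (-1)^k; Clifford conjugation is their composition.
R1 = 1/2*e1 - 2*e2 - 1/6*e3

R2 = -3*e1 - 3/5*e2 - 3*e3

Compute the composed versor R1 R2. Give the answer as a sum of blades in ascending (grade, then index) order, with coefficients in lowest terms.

Distribute over the terms of R1 (each basis-blade product reordered to ascending indices, repeated generators contracted through their squares):
(1/2*e1) R2 = -3/2 - 3/10*e12 - 3/2*e13
(-2*e2) R2 = 6/5 - 6*e12 + 6*e23
(-1/6*e3) R2 = -1/2 - 1/2*e13 - 1/10*e23
Summing the partial products and collecting blades:
Answer: -4/5 - 63/10*e12 - 2*e13 + 59/10*e23


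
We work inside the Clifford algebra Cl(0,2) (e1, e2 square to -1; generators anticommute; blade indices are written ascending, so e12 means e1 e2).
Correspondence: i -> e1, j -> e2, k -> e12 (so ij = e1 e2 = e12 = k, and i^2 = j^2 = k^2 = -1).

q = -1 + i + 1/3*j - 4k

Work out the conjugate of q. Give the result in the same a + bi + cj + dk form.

In blades: q = -1 + e1 + 1/3*e2 - 4*e12.
Conjugation here is Clifford conjugation: the scalar is fixed and the grade-1 and grade-2 blades all flip sign, giving -1 - e1 - 1/3*e2 + 4*e12; translating back:
Answer: -1 - i - 1/3*j + 4k


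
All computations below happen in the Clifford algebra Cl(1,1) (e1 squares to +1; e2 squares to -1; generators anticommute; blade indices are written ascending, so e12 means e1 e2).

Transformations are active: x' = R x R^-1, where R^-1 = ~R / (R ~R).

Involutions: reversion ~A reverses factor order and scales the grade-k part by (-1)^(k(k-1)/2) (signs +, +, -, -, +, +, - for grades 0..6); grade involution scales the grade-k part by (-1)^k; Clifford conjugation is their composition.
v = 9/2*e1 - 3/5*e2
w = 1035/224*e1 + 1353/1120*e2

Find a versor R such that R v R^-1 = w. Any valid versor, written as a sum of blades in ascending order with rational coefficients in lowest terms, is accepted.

Since q(v) = q(w) = 1989/100, the sum R = v + w = 2043/224*e1 + 681/1120*e2 does the job whenever invertible.
Answer: 2043/224*e1 + 681/1120*e2


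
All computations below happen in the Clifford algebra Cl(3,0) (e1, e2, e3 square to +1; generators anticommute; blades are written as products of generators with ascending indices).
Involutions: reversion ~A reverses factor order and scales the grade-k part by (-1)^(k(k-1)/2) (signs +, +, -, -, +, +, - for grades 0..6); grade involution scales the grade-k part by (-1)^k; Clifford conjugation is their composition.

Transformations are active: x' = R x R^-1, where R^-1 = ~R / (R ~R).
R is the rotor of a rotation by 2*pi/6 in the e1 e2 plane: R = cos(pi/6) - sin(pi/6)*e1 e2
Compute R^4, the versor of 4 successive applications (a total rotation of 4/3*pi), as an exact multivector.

Rotor phase runs at HALF the rotation angle; powers of one rotor simply add phase, so after 4 steps in e1 e2 the phase is 4*pi/6 = 2*pi/3 and R^4 = cos(2*pi/3) - sin(2*pi/3)*e1 e2.
cos(2*pi/3) = -1/2 and sin(2*pi/3) = sqrt(3)/2, so R^4 = -1/2 - sqrt(3)/2*e1 e2. The net rotation is 4/3*pi; the rotor keeps the half-angle phase exactly.
Answer: -1/2 - sqrt(3)/2*e1 e2


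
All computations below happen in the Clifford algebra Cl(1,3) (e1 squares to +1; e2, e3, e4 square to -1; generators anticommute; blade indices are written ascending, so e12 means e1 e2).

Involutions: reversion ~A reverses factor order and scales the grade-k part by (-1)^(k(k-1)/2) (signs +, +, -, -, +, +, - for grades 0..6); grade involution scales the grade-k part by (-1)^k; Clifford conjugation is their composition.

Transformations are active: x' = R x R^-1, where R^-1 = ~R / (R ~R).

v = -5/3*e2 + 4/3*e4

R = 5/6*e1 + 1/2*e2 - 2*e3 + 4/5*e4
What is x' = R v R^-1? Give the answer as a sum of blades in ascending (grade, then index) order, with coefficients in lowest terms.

~R = 5/6*e1 + 1/2*e2 - 2*e3 + 4/5*e4, and R ~R = -944/225, so R^-1 = ~R / (-944/225).
R v = -7/30 - 25/18*e12 + 10/9*e14 - 10/3*e23 + 2*e24 - 8/3*e34
Answer: 175/1888*e1 + 9755/5664*e2 - 105/472*e3 - 881/708*e4


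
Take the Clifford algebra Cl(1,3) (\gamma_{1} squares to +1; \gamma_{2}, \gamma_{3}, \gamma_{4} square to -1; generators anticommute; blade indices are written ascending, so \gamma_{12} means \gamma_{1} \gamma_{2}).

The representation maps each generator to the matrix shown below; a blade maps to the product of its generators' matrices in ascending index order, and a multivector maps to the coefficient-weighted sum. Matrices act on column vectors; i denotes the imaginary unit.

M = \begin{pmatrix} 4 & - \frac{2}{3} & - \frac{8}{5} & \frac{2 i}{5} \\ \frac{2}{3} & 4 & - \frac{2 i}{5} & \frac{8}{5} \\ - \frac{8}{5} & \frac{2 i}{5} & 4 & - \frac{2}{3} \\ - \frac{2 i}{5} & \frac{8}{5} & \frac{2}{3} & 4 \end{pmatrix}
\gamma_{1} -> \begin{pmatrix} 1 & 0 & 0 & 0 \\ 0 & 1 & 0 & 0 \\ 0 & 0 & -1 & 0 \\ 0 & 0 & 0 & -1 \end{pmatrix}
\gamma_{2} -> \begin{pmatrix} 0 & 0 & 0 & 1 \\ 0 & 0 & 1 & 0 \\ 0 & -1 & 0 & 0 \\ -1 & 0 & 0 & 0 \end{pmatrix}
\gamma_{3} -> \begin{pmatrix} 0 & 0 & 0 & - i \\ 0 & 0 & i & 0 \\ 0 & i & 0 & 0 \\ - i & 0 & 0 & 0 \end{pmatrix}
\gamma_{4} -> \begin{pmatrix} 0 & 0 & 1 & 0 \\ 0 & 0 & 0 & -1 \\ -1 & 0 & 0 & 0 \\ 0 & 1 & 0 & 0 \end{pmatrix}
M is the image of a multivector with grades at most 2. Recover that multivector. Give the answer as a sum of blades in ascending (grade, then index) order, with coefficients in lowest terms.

Method: the blade images are trace-orthogonal — tr(rho(e_A) rho(e_B)^-1) = 4 if A = B and 0 otherwise — and rho(e_A)^-1 = (e_A)^2 * rho(e_A) with (e_A)^2 = +1 or -1, so the coefficient of e_A in the preimage is (e_A)^2 * tr(M rho(e_A))/4.
Nonzero projections over blades of grade <= 2: 1: (1)^2 = +1, tr(M 1) = 16, coefficient 4; \gamma_{13}: (\gamma_{13})^2 = +1, tr(M rho(\gamma_{13})) = - \frac{8}{5}, coefficient -\frac{2}{5}; \gamma_{14}: (\gamma_{14})^2 = +1, tr(M rho(\gamma_{14})) = - \frac{32}{5}, coefficient -\frac{8}{5}; \gamma_{24}: (\gamma_{24})^2 = -1, tr(M rho(\gamma_{24})) = \frac{8}{3}, coefficient -\frac{2}{3}. Every other blade of grade <= 2 projects to 0.
Answer: 4 - \frac{2}{5} \gamma_{13} - \frac{8}{5} \gamma_{14} - \frac{2}{3} \gamma_{24}


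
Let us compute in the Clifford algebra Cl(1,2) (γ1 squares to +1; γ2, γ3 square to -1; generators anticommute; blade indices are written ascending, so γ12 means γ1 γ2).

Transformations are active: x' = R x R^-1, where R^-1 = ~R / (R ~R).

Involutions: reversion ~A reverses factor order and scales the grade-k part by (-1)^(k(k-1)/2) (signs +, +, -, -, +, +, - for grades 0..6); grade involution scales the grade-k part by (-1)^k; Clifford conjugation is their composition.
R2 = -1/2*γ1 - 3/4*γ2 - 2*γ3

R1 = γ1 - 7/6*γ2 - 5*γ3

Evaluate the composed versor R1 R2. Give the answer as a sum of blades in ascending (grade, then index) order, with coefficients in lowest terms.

Distribute over the terms of R1 (each basis-blade product reordered to ascending indices, repeated generators contracted through their squares):
(γ1) R2 = -1/2 - 3/4*γ12 - 2*γ13
(-7/6*γ2) R2 = -7/8 - 7/12*γ12 + 7/3*γ23
(-5*γ3) R2 = -10 - 5/2*γ13 - 15/4*γ23
Summing the partial products and collecting blades:
Answer: -91/8 - 4/3*γ12 - 9/2*γ13 - 17/12*γ23


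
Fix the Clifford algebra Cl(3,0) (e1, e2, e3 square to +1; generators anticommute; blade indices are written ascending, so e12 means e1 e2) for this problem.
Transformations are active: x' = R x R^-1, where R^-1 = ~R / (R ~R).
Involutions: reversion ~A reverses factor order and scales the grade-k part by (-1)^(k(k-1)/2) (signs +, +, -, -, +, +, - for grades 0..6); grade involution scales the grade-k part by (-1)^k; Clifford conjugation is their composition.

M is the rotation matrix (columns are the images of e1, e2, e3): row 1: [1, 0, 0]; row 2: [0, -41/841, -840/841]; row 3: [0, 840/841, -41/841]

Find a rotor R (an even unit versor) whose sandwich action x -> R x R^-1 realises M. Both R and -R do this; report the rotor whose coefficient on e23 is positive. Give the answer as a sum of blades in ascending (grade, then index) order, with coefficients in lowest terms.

Method: write R = a + b12*e12 + b13*e13 + b23*e23 with a^2 + b12^2 + b13^2 + b23^2 = 1 (so R^-1 = ~R). Expanding the columns R e_j ~R gives tr M = 4a^2 - 1 and, from the antisymmetric part, M21 - M12 = -4a*b12, M13 - M31 = 4a*b13, M32 - M23 = -4a*b23.
Here tr M = 759/841, so a^2 = (1 + tr M)/4 = 400/841 and a = ±20/29. Taking a = 20/29: M21 - M12 = 0, M13 - M31 = 0, M32 - M23 = 1680/841, giving b12 = 0, b13 = 0, b23 = -21/29, i.e. R = 20/29 - 21/29*e23.
Its e23 coefficient is negative, so report the other preimage -R.
Answer: -20/29 + 21/29*e23. Uniqueness: Spin(3) -> SO(3) maps R and -R to the same rotation of trace 759/841; fixing the sign of the e23 coefficient removes the ambiguity.


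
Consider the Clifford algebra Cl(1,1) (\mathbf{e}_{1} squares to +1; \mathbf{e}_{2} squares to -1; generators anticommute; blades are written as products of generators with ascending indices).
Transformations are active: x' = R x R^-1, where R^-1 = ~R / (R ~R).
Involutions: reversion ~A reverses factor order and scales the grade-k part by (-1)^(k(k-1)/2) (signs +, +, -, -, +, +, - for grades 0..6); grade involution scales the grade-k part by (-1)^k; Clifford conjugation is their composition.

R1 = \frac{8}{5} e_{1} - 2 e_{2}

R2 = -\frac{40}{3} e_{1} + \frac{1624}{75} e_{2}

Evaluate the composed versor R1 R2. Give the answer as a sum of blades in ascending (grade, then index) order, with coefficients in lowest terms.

Distribute over the terms of R1 (each basis-blade product reordered to ascending indices, repeated generators contracted through their squares):
(\frac{8}{5} e_{1}) R2 = -\frac{64}{3} + \frac{12992}{375} e_{1} e_{2}
(-2 e_{2}) R2 = \frac{3248}{75} - \frac{80}{3} e_{1} e_{2}
Summing the partial products and collecting blades:
Answer: \frac{1648}{75} + \frac{2992}{375} e_{1} e_{2}


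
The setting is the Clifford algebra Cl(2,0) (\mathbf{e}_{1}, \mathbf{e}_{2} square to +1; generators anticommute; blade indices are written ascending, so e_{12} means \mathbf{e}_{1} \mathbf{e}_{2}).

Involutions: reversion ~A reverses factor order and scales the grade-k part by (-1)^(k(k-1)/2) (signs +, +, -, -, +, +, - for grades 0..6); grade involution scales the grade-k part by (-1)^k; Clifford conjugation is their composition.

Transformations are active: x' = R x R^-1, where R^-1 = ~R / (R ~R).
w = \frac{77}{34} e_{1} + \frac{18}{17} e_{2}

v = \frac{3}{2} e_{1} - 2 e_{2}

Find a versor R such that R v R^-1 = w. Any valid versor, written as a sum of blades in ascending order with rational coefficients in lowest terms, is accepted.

A norm check does it: q(v) = q(w) = \frac{25}{4}, hence R = v + w = \frac{64}{17} e_{1} - \frac{16}{17} e_{2} realises the map — parallel part kept, (v - w)/2 negated, v carried to w.
Answer: \frac{64}{17} e_{1} - \frac{16}{17} e_{2}


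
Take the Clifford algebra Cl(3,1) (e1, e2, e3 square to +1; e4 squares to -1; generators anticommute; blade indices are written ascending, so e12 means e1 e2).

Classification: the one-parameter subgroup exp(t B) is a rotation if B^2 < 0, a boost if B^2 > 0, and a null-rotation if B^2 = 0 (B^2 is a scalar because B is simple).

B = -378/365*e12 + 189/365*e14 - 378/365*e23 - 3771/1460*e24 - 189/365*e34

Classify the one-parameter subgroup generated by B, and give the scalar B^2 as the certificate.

B^2 term by term: the squares give (-378/365)^2*(e12)^2 + (189/365)^2*(e14)^2 + (-378/365)^2*(e23)^2 + (-3771/1460)^2*(e24)^2 + (-189/365)^2*(e34)^2 = 142884/133225*(-1) + 35721/133225*(+1) + 142884/133225*(-1) + 14220441/2131600*(+1) + 35721/133225*(+1) = 81/16 (each basis 2-blade squares to minus the product of its generators' squares); cross terms between blades sharing an index anticommute and cancel; the commuting (index-disjoint) pairs give grade-4 terms 2*c*c'*(blade product), which cancel blade by blade — e1234: 142884/133225 - 142884/133225 = 0 — confirming B is simple. So B^2 = 81/16.
Answer: boost, certificate B^2 = 81/16. One invariant decides it: the square 81/16 survives every conjugation, and its sign is exactly the classification.


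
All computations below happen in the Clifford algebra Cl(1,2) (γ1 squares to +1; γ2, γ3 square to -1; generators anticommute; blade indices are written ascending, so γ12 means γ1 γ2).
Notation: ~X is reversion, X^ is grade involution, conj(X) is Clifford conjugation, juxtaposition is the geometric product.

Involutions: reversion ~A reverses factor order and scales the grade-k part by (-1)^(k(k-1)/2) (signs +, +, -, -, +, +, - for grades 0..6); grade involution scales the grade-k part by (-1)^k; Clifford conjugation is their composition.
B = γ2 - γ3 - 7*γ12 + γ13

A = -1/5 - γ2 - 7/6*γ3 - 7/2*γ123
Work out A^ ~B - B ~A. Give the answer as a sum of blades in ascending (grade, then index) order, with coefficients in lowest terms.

first term: 1/6 + 35/6*γ1 + 33/10*γ2 + 247/10*γ3 + 21/10*γ12 + 37/10*γ13 - 13/6*γ23 + 55/6*γ123
second term: -1/6 - 35/6*γ1 - 37/10*γ2 - 243/10*γ3 + 49/10*γ12 + 33/10*γ13 - 13/6*γ23 + 55/6*γ123
Answer: 1/3 + 35/3*γ1 + 7*γ2 + 49*γ3 - 14/5*γ12 + 2/5*γ13


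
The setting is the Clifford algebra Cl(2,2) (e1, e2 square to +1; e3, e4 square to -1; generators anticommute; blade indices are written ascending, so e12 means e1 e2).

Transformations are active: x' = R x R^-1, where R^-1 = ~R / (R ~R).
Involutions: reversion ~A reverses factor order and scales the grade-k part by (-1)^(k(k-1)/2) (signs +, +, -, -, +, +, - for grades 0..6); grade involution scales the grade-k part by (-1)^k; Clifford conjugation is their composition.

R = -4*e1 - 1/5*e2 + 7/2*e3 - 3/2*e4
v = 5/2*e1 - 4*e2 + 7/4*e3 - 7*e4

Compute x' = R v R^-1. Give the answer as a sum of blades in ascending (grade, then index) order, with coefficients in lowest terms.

~R = -4*e1 - 1/5*e2 + 7/2*e3 - 3/2*e4, and R ~R = 77/50, so R^-1 = ~R / (77/50).
R v = -1033/40 + 33/2*e12 - 63/4*e13 + 127/4*e14 + 273/20*e23 - 23/5*e24 - 175/8*e34
Answer: 20275/154*e1 + 1649/154*e2 - 2621/22*e3 + 17651/308*e4


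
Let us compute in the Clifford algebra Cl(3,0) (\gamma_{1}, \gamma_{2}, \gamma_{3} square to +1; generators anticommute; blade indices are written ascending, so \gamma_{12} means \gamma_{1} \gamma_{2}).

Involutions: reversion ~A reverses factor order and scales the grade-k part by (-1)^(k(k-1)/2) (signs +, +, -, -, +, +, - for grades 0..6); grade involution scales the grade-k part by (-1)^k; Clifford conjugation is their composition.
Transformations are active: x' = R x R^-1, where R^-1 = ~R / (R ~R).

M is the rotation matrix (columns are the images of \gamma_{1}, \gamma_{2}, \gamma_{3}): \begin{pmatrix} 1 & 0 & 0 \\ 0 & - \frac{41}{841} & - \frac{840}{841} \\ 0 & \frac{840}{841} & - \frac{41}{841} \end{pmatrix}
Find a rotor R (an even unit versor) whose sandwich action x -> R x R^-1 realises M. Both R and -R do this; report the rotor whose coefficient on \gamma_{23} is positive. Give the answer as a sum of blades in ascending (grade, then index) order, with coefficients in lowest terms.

Method: write R = a + b12*\gamma_{12} + b13*\gamma_{13} + b23*\gamma_{23} with a^2 + b12^2 + b13^2 + b23^2 = 1 (so R^-1 = ~R). Expanding the columns R e_j ~R gives tr M = 4a^2 - 1 and, from the antisymmetric part, M21 - M12 = -4a*b12, M13 - M31 = 4a*b13, M32 - M23 = -4a*b23.
Here tr M = \frac{759}{841}, so a^2 = (1 + tr M)/4 = \frac{400}{841} and a = ±\frac{20}{29}. Taking a = \frac{20}{29}: M21 - M12 = 0, M13 - M31 = 0, M32 - M23 = \frac{1680}{841}, giving b12 = 0, b13 = 0, b23 = -\frac{21}{29}, i.e. R = \frac{20}{29} - \frac{21}{29} \gamma_{23}.
Its \gamma_{23} coefficient is negative, so report the other preimage -R.
Answer: -\frac{20}{29} + \frac{21}{29} \gamma_{23}. Why the constraint matters: R and -R act identically through the sandwich — M has trace \frac{759}{841} either way — so only the sign condition on \gamma_{23} picks one of the two preimages.


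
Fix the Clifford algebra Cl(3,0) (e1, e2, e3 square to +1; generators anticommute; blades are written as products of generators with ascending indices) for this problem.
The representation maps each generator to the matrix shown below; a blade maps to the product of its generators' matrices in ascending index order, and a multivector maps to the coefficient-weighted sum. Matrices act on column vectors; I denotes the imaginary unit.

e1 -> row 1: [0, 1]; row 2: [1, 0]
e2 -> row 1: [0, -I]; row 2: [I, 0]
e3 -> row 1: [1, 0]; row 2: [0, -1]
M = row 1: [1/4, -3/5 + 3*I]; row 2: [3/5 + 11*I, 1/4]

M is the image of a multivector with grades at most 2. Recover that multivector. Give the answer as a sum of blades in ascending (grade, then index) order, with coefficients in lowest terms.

Method: 1, rho(e1), rho(e2), rho(e3) form a trace-orthogonal basis of the 2x2 complex matrices (tr(X Y) = 2 if X = Y, else 0), so M = m0*1 + m1*rho(e1) + m2*rho(e2) + m3*rho(e3) with m0 = tr(M)/2 = 1/4, m1 = tr(M rho(e1))/2 = 7*I, m2 = tr(M rho(e2))/2 = 4 - 3*I/5, m3 = tr(M rho(e3))/2 = 0.
Multiplying table entries, the bivector images are rho(e1 e2) = I*rho(e3), rho(e1 e3) = -I*rho(e2), rho(e2 e3) = I*rho(e1); with real blade coefficients the real parts of m0..m3 are the coefficients of 1, e1, e2, e3 and the imaginary parts give the bivectors (e2 e3: Im m1, e1 e3: -Im m2, e1 e2: Im m3).
Answer: 1/4 + 4*e2 + 3/5*e1 e3 + 7*e2 e3


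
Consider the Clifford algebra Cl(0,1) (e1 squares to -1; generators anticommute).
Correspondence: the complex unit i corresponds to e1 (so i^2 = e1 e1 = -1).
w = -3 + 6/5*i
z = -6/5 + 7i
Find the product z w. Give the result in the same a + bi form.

In blades: z = -6/5 + 7*e1, w = -3 + 6/5*e1.
Distribute z over w term by term (generator squares from the signature, products reordered to ascending indices): (-6/5)*w = 18/5 - 36/25*e1; (7*e1)*w = -42/5 - 21*e1.
Sum: -24/5 - 561/25*e1; translating back through the correspondence:
Answer: -24/5 - 561/25*i


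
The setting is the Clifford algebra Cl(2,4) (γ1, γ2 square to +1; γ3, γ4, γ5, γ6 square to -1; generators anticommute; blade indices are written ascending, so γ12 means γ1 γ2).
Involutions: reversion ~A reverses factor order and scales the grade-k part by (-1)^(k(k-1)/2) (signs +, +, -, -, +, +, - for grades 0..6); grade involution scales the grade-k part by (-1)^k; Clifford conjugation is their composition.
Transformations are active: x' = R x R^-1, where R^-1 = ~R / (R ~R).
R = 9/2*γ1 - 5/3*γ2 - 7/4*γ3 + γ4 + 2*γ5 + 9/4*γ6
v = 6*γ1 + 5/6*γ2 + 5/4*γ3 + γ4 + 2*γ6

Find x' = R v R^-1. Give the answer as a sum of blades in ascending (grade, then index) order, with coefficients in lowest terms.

~R = 9/2*γ1 - 5/3*γ2 - 7/4*γ3 + γ4 + 2*γ5 + 9/4*γ6, and R ~R = 713/72, so R^-1 = ~R / (713/72).
R v = 3211/144 + 55/4*γ12 + 129/8*γ13 - 3/2*γ14 - 12*γ15 - 9/2*γ16 - 5/8*γ23 - 5/2*γ24 - 5/3*γ25 - 125/24*γ26 - 3*γ34 - 5/2*γ35 - 101/16*γ36 - 2*γ45 - 1/4*γ46 + 4*γ56
Answer: 20343/1426*γ1 - 35675/4278*γ2 - 13021/1426*γ3 + 2498/713*γ4 + 6422/713*γ5 + 23195/2852*γ6


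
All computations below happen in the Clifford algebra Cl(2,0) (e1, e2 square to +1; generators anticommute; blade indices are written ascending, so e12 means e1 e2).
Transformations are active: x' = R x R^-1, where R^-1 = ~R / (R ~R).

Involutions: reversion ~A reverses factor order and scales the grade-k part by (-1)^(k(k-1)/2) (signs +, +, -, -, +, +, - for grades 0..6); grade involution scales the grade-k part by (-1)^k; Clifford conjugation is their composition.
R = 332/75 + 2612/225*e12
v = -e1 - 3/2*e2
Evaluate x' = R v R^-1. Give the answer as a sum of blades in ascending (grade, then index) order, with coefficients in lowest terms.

~R = 332/75 - 2612/225*e12, and R ~R = 1562912/10125, so R^-1 = ~R / (1562912/10125).
R v = -546/25*e1 + 1118/225*e2
Answer: -9491/37570*e1 + 33531/18785*e2


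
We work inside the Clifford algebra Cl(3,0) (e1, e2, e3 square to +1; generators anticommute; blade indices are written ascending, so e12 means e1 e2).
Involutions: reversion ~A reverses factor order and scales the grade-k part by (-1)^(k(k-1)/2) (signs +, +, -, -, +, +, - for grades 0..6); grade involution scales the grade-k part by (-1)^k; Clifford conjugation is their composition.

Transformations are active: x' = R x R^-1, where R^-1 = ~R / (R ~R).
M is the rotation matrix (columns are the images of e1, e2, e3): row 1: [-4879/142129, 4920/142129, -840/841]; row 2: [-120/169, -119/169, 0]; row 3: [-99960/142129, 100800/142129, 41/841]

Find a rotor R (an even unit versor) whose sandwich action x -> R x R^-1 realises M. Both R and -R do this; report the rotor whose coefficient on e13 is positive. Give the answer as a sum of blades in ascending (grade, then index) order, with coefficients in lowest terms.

Method: write R = a + b12*e12 + b13*e13 + b23*e23 with a^2 + b12^2 + b13^2 + b23^2 = 1 (so R^-1 = ~R). Expanding the columns R e_j ~R gives tr M = 4a^2 - 1 and, from the antisymmetric part, M21 - M12 = -4a*b12, M13 - M31 = 4a*b13, M32 - M23 = -4a*b23.
Here tr M = -98029/142129, so a^2 = (1 + tr M)/4 = 11025/142129 and a = ±105/377. Taking a = 105/377: M21 - M12 = -105840/142129, M13 - M31 = -42000/142129, M32 - M23 = 100800/142129, giving b12 = 252/377, b13 = -100/377, b23 = -240/377, i.e. R = 105/377 + 252/377*e12 - 100/377*e13 - 240/377*e23.
Its e13 coefficient is negative, so report the other preimage -R.
Answer: -105/377 - 252/377*e12 + 100/377*e13 + 240/377*e23. Why the constraint matters: R and -R act identically through the sandwich — M has trace -98029/142129 either way — so only the sign condition on e13 picks one of the two preimages.


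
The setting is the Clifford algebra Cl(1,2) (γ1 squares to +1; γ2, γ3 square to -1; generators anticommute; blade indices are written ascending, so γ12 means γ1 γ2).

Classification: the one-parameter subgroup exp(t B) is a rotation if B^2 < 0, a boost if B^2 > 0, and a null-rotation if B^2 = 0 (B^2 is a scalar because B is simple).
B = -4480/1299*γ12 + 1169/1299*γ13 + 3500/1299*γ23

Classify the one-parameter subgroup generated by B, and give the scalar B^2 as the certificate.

B^2 term by term: the squares give (-4480/1299)^2*(γ12)^2 + (1169/1299)^2*(γ13)^2 + (3500/1299)^2*(γ23)^2 = 20070400/1687401*(+1) + 1366561/1687401*(+1) + 12250000/1687401*(-1) = 49/9 (each basis 2-blade squares to minus the product of its generators' squares); cross terms between blades sharing an index anticommute and cancel. So B^2 = 49/9.
Answer: boost, certificate B^2 = 49/9. Key observation: B^2 = 49/9 is a conjugation invariant, so its sign decides the class regardless of the surface form of B.


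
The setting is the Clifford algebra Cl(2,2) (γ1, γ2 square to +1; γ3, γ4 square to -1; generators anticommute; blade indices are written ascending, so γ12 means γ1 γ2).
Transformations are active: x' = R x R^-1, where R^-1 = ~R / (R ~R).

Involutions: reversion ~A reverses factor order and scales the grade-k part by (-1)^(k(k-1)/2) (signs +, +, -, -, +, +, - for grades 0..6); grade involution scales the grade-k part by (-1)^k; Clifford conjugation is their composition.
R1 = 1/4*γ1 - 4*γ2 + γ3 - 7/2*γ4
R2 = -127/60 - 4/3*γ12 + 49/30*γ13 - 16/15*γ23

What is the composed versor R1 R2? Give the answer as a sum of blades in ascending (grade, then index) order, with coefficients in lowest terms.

Distribute over the terms of R1 (each basis-blade product reordered to ascending indices, repeated generators contracted through their squares):
(1/4*γ1) R2 = -127/240*γ1 - 1/3*γ2 + 49/120*γ3 - 4/15*γ123
(-4*γ2) R2 = -16/3*γ1 + 127/15*γ2 + 64/15*γ3 + 98/15*γ123
(γ3) R2 = 49/30*γ1 - 16/15*γ2 - 127/60*γ3 - 4/3*γ123
(-7/2*γ4) R2 = 889/120*γ4 + 14/3*γ124 - 343/60*γ134 + 56/15*γ234
Summing the partial products and collecting blades:
Answer: -203/48*γ1 + 106/15*γ2 + 307/120*γ3 + 889/120*γ4 + 74/15*γ123 + 14/3*γ124 - 343/60*γ134 + 56/15*γ234


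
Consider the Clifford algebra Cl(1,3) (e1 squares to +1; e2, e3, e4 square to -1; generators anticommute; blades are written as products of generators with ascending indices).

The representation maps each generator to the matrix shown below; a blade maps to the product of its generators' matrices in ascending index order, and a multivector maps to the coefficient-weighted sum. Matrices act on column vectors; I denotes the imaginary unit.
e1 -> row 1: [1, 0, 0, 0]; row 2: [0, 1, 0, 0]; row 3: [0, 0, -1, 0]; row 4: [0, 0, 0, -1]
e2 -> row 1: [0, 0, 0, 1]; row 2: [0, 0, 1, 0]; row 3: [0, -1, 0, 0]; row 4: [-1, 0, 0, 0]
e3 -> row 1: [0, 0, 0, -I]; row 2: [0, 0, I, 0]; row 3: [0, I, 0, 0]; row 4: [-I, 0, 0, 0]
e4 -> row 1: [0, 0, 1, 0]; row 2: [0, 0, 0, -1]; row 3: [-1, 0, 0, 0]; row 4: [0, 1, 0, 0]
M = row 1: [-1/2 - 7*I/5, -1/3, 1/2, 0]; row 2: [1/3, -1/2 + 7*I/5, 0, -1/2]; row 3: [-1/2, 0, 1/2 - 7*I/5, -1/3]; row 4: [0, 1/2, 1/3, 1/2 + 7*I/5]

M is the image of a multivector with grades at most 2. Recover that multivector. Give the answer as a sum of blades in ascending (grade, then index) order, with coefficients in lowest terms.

Method: the blade images are trace-orthogonal — tr(rho(e_A) rho(e_B)^-1) = 4 if A = B and 0 otherwise — and rho(e_A)^-1 = (e_A)^2 * rho(e_A) with (e_A)^2 = +1 or -1, so the coefficient of e_A in the preimage is (e_A)^2 * tr(M rho(e_A))/4.
Nonzero projections over blades of grade <= 2: e1: (e1)^2 = +1, tr(M rho(e1)) = -2, coefficient -1/2; e4: (e4)^2 = -1, tr(M rho(e4)) = -2, coefficient 1/2; e2 e3: (e2 e3)^2 = -1, tr(M rho(e2 e3)) = -28/5, coefficient 7/5; e2 e4: (e2 e4)^2 = -1, tr(M rho(e2 e4)) = 4/3, coefficient -1/3. Every other blade of grade <= 2 projects to 0.
Answer: -1/2*e1 + 1/2*e4 + 7/5*e2 e3 - 1/3*e2 e4


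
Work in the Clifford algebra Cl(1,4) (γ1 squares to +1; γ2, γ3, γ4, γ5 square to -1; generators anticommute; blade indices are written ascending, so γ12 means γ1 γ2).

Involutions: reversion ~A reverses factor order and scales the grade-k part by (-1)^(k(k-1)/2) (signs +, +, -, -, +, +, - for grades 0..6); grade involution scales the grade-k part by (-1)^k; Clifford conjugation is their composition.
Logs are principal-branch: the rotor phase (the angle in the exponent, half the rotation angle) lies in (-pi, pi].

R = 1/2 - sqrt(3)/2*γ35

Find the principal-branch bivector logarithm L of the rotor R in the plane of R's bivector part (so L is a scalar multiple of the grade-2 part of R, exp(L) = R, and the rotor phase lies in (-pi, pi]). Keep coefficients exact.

The scalar part of R is 1/2, which pins the rotor phase on the principal branch; dividing the bivector part by the sine of that phase recovers the unit plane, and L is the phase times that plane.
Concretely: cos(phase) = 1/2 gives phase = ±pi/3, and since phase/sin(phase) is even the sign is immaterial: L = (phase/sin(phase)) * <R>_2 = (2*sqrt(3)*pi/9) * <R>_2.
Answer: -pi/3*γ35


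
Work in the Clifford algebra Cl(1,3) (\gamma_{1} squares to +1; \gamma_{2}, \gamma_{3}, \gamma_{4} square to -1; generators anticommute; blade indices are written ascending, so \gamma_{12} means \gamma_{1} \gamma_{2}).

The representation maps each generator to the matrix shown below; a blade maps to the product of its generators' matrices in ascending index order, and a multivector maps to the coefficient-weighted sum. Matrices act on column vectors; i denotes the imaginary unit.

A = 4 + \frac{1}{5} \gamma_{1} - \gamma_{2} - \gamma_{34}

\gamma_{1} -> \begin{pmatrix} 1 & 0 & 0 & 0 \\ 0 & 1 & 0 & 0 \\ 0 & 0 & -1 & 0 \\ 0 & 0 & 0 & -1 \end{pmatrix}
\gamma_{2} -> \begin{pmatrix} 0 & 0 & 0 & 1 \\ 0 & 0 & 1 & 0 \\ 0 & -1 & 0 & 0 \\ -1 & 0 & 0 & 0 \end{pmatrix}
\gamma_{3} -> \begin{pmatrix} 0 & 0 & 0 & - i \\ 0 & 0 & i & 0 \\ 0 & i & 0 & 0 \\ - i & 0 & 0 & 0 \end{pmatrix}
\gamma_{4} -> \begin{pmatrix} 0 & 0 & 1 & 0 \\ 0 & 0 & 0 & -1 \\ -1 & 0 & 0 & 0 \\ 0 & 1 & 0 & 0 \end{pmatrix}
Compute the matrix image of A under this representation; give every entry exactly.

Bivector images (products of the table entries): rho(\gamma_{34}) = rho(\gamma_{3})rho(\gamma_{4}) = \begin{pmatrix} 0 & - i & 0 & 0 \\ - i & 0 & 0 & 0 \\ 0 & 0 & 0 & - i \\ 0 & 0 & - i & 0 \end{pmatrix}.
M = (4)*1 + (\frac{1}{5})*rho(\gamma_{1}) + (-1)*rho(\gamma_{2}) + (-1)*rho(\gamma_{34}), summed entrywise (1 is the identity matrix):
Answer: \begin{pmatrix} \frac{21}{5} & i & 0 & -1 \\ i & \frac{21}{5} & -1 & 0 \\ 0 & 1 & \frac{19}{5} & i \\ 1 & 0 & i & \frac{19}{5} \end{pmatrix}


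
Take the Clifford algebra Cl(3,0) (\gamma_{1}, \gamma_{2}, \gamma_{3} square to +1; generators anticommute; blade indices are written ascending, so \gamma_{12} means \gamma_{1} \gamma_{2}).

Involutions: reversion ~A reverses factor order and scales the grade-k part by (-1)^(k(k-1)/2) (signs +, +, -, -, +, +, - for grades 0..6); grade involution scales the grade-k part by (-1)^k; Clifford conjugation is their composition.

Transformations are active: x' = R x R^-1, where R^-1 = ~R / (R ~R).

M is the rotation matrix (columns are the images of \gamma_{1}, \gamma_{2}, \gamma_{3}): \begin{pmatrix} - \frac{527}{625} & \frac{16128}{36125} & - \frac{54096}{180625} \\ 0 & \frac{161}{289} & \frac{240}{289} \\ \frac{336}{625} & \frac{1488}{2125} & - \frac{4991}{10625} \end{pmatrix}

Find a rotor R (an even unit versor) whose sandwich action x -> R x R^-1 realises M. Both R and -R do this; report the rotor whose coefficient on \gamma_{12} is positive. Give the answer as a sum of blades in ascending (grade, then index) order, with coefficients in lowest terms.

Method: write R = a + b12*\gamma_{12} + b13*\gamma_{13} + b23*\gamma_{23} with a^2 + b12^2 + b13^2 + b23^2 = 1 (so R^-1 = ~R). Expanding the columns R e_j ~R gives tr M = 4a^2 - 1 and, from the antisymmetric part, M21 - M12 = -4a*b12, M13 - M31 = 4a*b13, M32 - M23 = -4a*b23.
Here tr M = -\frac{5461}{7225}, so a^2 = (1 + tr M)/4 = \frac{441}{7225} and a = ±\frac{21}{85}. Taking a = \frac{21}{85}: M21 - M12 = -\frac{16128}{36125}, M13 - M31 = -\frac{6048}{7225}, M32 - M23 = -\frac{4704}{36125}, giving b12 = \frac{192}{425}, b13 = -\frac{72}{85}, b23 = \frac{56}{425}, i.e. R = \frac{21}{85} + \frac{192}{425} \gamma_{12} - \frac{72}{85} \gamma_{13} + \frac{56}{425} \gamma_{23}.
Its \gamma_{12} coefficient is already positive.
Answer: \frac{21}{85} + \frac{192}{425} \gamma_{12} - \frac{72}{85} \gamma_{13} + \frac{56}{425} \gamma_{23}. Recall the cover is two-to-one: with M of trace -\frac{5461}{7225}, both preimages act alike, and the stated \gamma_{12} sign chooses the sheet.
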